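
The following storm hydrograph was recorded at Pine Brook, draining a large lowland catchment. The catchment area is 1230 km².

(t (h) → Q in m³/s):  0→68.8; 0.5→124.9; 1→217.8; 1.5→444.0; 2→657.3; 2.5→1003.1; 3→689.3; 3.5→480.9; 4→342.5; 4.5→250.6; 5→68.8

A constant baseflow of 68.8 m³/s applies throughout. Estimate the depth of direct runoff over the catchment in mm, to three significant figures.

d ≈ 5.26 mm

Direct runoff: 0.0, 56.1, 149.0, 375.2, 588.5, 934.3, 620.5, 412.1, 273.7, 181.8, 0.0 m³/s; ΣQ_DR = 3591 m³/s.
V = ΣQ_DR · Δt = 3591 × 1800 s = 6.464 × 10^6 m³.
Over A = 1230 km², depth = V / A = 5.26 mm.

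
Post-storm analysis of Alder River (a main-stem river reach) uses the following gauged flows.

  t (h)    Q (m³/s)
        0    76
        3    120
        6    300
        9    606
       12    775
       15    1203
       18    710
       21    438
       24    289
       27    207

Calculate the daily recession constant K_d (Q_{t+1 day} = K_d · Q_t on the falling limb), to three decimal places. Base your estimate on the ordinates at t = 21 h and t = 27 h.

Between t = 21 h and t = 27 h the flow falls from 438 to 207 m³/s over 2×3 h = 6 h.
Per-interval ratio K = (207/438)^(1/2) = 0.6875; K_d = K^(24/3) = 0.050.

K_d ≈ 0.050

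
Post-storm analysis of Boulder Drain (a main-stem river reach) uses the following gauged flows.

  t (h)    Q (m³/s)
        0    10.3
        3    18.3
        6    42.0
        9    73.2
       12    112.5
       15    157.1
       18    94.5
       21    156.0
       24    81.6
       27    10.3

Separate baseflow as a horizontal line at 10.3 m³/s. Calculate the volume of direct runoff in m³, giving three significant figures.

V ≈ 7.05 × 10^6 m³

Direct-runoff ordinates (Q − Q_b): 0.0, 8.0, 31.7, 62.9, 102.2, 146.8, 84.2, 145.7, 71.3, 0.0 m³/s.
ΣQ_DR = 652.8 m³/s.
With Δt = 3 h = 10800 s, V = ΣQ_DR · Δt = 652.8 × 10800 = 7.05 × 10^6 m³.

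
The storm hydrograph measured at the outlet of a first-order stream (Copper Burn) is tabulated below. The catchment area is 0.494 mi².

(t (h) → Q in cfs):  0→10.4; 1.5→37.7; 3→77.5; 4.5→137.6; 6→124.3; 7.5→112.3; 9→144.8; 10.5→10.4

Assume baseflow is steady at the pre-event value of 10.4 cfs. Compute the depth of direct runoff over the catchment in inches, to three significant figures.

d ≈ 2.69 in

Direct runoff: 0.0, 27.3, 67.1, 127.2, 113.9, 101.9, 134.4, 0.0 cfs; ΣQ_DR = 571.8 cfs.
V = ΣQ_DR · Δt = 571.8 × 5400 s = 3.088 × 10^6 ft³.
Over A = 0.494 mi², depth = V / A = 2.69 in.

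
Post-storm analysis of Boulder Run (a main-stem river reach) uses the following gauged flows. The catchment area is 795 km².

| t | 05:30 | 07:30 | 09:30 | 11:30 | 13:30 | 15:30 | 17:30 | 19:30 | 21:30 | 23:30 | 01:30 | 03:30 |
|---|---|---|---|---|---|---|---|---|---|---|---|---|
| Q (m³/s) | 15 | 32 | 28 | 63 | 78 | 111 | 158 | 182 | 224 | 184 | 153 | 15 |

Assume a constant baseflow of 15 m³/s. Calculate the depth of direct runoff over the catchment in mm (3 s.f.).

Direct runoff: 0.0, 17.0, 13.0, 48.0, 63.0, 96.0, 143.0, 167.0, 209.0, 169.0, 138.0, 0.0 m³/s; ΣQ_DR = 1063 m³/s.
V = ΣQ_DR · Δt = 1063 × 7200 s = 7.654 × 10^6 m³.
Over A = 795 km², depth = V / A = 9.63 mm.

d ≈ 9.63 mm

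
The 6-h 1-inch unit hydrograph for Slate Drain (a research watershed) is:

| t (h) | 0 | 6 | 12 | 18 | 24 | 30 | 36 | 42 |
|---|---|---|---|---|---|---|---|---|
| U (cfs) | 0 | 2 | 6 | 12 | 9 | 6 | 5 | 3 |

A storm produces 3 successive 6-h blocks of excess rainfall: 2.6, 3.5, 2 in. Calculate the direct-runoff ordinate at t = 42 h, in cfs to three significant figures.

By discrete convolution, Q_j = Σ (P_i / 1 in) · U_{j−i}.
At t = 42 h (j=7): Q = (2.6/1)·3 + (3.5/1)·5 + (2/1)·6 = 37.3 cfs.

Q ≈ 37.3 cfs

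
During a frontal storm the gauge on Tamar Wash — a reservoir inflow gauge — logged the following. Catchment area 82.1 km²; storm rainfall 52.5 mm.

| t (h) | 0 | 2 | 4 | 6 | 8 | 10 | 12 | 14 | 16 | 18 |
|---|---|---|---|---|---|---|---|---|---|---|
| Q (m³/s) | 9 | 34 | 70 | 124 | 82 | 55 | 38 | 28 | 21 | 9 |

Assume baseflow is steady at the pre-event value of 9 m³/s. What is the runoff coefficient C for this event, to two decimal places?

ΣQ_DR = 380.0 m³/s; V = ΣQ_DR·Δt = 2.736 × 10^6 m³.
Runoff depth d = V / A = 33.33 mm.
C = d / P = 33.33 / 52.5 = 0.63.

C ≈ 0.63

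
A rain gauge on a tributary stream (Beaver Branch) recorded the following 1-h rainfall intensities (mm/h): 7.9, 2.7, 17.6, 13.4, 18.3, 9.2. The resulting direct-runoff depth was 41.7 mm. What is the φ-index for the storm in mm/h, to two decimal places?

φ ≈ 4.94 mm/h

Only the 5 blocks with intensity above φ contribute runoff: 7.9, 17.6, 13.4, 18.3, 9.2 mm/h.
Σ(I−φ)·Δt = d  ⇒  (7.9+17.6+13.4+18.3+9.2 − 5φ)·1 = 41.7
φ = (66.40 − 41.7/1) / 5 = 4.94 mm/h.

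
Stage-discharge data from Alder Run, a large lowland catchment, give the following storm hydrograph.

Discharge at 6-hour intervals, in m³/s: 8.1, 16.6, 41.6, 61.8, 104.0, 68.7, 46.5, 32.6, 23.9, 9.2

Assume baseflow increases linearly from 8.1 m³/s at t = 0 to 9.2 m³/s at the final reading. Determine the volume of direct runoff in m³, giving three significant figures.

V ≈ 7.05 × 10^6 m³

Direct-runoff ordinates (Q − Q_b): 0.00, 8.38, 33.26, 53.33, 95.41, 59.99, 37.67, 23.64, 14.82, 0.00 m³/s.
ΣQ_DR = 326.5 m³/s.
With Δt = 6 h = 21600 s, V = ΣQ_DR · Δt = 326.5 × 21600 = 7.05 × 10^6 m³.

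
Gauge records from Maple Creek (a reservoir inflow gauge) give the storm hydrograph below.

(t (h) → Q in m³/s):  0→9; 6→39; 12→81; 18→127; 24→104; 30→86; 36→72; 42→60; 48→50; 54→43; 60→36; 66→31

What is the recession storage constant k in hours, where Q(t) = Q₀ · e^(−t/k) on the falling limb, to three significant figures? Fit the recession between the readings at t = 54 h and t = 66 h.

On the falling limb, Q drops from 43 to 31 m³/s between t = 54 h and t = 66 h (Δt = 12 h).
k = −Δt / ln(Q₂/Q₁) = −12 / ln(31/43) = 36.7 h.

k ≈ 36.7 h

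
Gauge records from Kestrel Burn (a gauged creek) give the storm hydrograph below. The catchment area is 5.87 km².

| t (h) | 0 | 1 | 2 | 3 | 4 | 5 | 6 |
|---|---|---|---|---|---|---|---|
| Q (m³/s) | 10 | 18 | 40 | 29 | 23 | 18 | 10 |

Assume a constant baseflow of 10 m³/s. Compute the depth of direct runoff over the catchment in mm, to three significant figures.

d ≈ 47.8 mm

Direct runoff: 0.0, 8.0, 30.0, 19.0, 13.0, 8.0, 0.0 m³/s; ΣQ_DR = 78.00 m³/s.
V = ΣQ_DR · Δt = 78.00 × 3600 s = 2.808 × 10^5 m³.
Over A = 5.87 km², depth = V / A = 47.8 mm.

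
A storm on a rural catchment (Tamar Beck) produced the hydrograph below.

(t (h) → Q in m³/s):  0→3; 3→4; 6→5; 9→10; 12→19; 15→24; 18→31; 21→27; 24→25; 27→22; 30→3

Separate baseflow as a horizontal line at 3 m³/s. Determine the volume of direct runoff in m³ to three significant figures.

V ≈ 1.51 × 10^6 m³

Direct-runoff ordinates (Q − Q_b): 0.0, 1.0, 2.0, 7.0, 16.0, 21.0, 28.0, 24.0, 22.0, 19.0, 0.0 m³/s.
ΣQ_DR = 140.0 m³/s.
With Δt = 3 h = 10800 s, V = ΣQ_DR · Δt = 140.0 × 10800 = 1.51 × 10^6 m³.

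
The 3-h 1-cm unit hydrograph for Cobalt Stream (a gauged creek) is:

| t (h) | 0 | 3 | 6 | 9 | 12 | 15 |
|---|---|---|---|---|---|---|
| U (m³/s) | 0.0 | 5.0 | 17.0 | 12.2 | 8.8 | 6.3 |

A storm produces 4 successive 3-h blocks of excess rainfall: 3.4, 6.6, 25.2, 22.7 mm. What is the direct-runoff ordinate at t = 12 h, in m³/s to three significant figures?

Q ≈ 65.2 m³/s

By discrete convolution, Q_j = Σ (P_i / 10 mm) · U_{j−i}.
At t = 12 h (j=4): Q = (3.4/10)·8.8 + (6.6/10)·12.2 + (25.2/10)·17.0 + (22.7/10)·5.0 = 65.2 m³/s.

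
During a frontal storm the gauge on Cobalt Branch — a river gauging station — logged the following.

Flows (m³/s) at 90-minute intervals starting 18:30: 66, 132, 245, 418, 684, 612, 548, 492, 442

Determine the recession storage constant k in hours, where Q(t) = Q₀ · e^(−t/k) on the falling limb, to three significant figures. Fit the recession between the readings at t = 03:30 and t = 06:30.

On the falling limb, Q drops from 548 to 442 m³/s between t = 03:30 and t = 06:30 (Δt = 3 h).
k = −Δt / ln(Q₂/Q₁) = −3 / ln(442/548) = 14.0 h.

k ≈ 14.0 h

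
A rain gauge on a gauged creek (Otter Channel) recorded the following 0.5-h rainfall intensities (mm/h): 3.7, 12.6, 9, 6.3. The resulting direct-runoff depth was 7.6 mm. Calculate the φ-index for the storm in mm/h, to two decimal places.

φ ≈ 4.23 mm/h

Only the 3 blocks with intensity above φ contribute runoff: 12.6, 9, 6.3 mm/h.
Σ(I−φ)·Δt = d  ⇒  (12.6+9+6.3 − 3φ)·0.5 = 7.6
φ = (27.90 − 7.6/0.5) / 3 = 4.23 mm/h.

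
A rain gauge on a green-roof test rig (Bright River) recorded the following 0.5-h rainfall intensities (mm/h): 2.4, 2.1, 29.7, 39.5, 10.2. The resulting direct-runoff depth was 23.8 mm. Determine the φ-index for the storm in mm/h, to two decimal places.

φ ≈ 10.80 mm/h

Only the 2 blocks with intensity above φ contribute runoff: 29.7, 39.5 mm/h.
Σ(I−φ)·Δt = d  ⇒  (29.7+39.5 − 2φ)·0.5 = 23.8
φ = (69.20 − 23.8/0.5) / 2 = 10.80 mm/h.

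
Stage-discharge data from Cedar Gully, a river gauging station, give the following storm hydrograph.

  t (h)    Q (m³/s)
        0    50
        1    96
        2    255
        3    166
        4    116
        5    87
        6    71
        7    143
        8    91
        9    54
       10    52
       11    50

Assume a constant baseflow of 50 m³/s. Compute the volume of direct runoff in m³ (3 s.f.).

V ≈ 2.27 × 10^6 m³

Direct-runoff ordinates (Q − Q_b): 0.0, 46.0, 205.0, 116.0, 66.0, 37.0, 21.0, 93.0, 41.0, 4.0, 2.0, 0.0 m³/s.
ΣQ_DR = 631.0 m³/s.
With Δt = 1 h = 3600 s, V = ΣQ_DR · Δt = 631.0 × 3600 = 2.27 × 10^6 m³.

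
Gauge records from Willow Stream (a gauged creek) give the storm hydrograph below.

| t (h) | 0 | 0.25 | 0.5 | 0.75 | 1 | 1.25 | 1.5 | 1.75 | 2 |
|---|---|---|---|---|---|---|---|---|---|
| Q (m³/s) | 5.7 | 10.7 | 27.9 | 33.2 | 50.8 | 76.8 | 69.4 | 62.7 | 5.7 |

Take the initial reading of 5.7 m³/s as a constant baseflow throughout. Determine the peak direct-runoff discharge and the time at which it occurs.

Subtracting baseflow gives direct-runoff ordinates: 0.0, 5.0, 22.2, 27.5, 45.1, 71.1, 63.7, 57.0, 0.0 m³/s.
The maximum is 71.1 m³/s, occurring at the reading for t = 1.25 h.

Q_p = 71.1 m³/s at t = 1.25 h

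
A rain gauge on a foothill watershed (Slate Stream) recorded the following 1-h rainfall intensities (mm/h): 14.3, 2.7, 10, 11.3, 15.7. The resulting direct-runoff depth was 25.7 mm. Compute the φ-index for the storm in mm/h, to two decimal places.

φ ≈ 6.40 mm/h

Only the 4 blocks with intensity above φ contribute runoff: 14.3, 10, 11.3, 15.7 mm/h.
Σ(I−φ)·Δt = d  ⇒  (14.3+10+11.3+15.7 − 4φ)·1 = 25.7
φ = (51.30 − 25.7/1) / 4 = 6.40 mm/h.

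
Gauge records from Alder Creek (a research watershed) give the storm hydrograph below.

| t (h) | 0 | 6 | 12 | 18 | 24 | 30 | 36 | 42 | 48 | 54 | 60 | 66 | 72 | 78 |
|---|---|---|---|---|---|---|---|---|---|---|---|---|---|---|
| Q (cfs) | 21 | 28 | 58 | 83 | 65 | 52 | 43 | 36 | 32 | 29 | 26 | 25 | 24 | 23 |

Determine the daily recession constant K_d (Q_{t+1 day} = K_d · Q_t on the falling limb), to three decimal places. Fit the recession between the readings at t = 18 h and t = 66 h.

Between t = 18 h and t = 66 h the flow falls from 83 to 25 cfs over 8×6 h = 48 h.
Per-interval ratio K = (25/83)^(1/8) = 0.8607; K_d = K^(24/6) = 0.549.

K_d ≈ 0.549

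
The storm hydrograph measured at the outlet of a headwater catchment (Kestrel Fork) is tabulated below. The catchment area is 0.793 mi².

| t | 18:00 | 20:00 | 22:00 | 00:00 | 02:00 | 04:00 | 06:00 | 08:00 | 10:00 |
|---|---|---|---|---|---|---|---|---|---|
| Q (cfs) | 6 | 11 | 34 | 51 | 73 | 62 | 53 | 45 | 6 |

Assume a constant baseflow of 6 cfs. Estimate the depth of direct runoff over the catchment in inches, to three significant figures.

d ≈ 1.12 in

Direct runoff: 0.0, 5.0, 28.0, 45.0, 67.0, 56.0, 47.0, 39.0, 0.0 cfs; ΣQ_DR = 287.0 cfs.
V = ΣQ_DR · Δt = 287.0 × 7200 s = 2.066 × 10^6 ft³.
Over A = 0.793 mi², depth = V / A = 1.12 in.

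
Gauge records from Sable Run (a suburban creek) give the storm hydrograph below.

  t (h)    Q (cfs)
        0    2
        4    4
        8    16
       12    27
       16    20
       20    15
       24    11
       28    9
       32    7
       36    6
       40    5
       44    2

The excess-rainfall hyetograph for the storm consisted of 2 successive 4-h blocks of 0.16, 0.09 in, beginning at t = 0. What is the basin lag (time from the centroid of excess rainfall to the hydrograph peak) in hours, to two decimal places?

Centroid of excess rainfall: t_c = Σ P_i·t̄_i / ΣP_i = 3.4400 h (block centres at 2, 6 h).
Hydrograph peak occurs at t = 12 h, so basin lag t_L = 12 − 3.4400 = 8.56 h.

t_L ≈ 8.56 h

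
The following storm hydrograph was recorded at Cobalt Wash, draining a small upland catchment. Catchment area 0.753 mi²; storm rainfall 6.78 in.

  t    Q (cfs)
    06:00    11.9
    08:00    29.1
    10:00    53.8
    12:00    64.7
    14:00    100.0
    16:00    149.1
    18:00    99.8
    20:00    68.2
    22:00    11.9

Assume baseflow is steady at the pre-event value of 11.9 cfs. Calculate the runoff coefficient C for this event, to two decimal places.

C ≈ 0.29

ΣQ_DR = 481.4 cfs; V = ΣQ_DR·Δt = 3.466 × 10^6 ft³.
Runoff depth d = V / A = 1.981 in.
C = d / P = 1.981 / 6.78 = 0.29.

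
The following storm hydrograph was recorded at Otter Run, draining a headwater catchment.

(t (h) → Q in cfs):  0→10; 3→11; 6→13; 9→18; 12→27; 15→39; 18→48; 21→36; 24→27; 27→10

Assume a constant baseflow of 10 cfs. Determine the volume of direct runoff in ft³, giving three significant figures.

Direct-runoff ordinates (Q − Q_b): 0.0, 1.0, 3.0, 8.0, 17.0, 29.0, 38.0, 26.0, 17.0, 0.0 cfs.
ΣQ_DR = 139.0 cfs.
With Δt = 3 h = 10800 s, V = ΣQ_DR · Δt = 139.0 × 10800 = 1.50 × 10^6 ft³.

V ≈ 1.50 × 10^6 ft³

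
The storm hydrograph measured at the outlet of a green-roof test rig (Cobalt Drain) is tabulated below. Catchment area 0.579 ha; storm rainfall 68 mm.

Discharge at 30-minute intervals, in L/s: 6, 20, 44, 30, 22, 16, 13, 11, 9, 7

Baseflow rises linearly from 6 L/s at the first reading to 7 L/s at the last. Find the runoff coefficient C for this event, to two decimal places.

C ≈ 0.52

ΣQ_DR = 113.0 L/s; V = ΣQ_DR·Δt = 2.034 × 10^5 L.
Runoff depth d = V / A = 35.13 mm.
C = d / P = 35.13 / 68 = 0.52.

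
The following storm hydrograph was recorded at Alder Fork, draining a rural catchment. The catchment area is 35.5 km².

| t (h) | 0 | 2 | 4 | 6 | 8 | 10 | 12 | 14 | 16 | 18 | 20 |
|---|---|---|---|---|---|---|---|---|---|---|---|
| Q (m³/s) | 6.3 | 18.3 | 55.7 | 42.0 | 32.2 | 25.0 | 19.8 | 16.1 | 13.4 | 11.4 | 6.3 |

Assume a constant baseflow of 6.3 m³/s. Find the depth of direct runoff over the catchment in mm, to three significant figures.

d ≈ 35.9 mm

Direct runoff: 0.0, 12.0, 49.4, 35.7, 25.9, 18.7, 13.5, 9.8, 7.1, 5.1, 0.0 m³/s; ΣQ_DR = 177.2 m³/s.
V = ΣQ_DR · Δt = 177.2 × 7200 s = 1.276 × 10^6 m³.
Over A = 35.5 km², depth = V / A = 35.9 mm.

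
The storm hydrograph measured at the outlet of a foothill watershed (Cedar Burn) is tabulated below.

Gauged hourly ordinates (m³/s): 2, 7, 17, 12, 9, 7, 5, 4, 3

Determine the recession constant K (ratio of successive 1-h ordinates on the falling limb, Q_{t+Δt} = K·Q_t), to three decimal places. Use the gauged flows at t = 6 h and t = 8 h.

K ≈ 0.775

Using the recession-limb readings at t = 6 h and t = 8 h: Q falls from 5 to 3 m³/s over 2 intervals.
K = (Q₂/Q₁)^(1/2) = (3/5)^(1/2) = 0.775.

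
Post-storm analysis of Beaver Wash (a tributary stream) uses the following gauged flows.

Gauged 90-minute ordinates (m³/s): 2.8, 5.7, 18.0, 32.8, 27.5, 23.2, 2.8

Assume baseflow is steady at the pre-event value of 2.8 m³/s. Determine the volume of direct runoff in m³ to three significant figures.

V ≈ 5.03 × 10^5 m³

Direct-runoff ordinates (Q − Q_b): 0.0, 2.9, 15.2, 30.0, 24.7, 20.4, 0.0 m³/s.
ΣQ_DR = 93.20 m³/s.
With Δt = 1.5 h = 5400 s, V = ΣQ_DR · Δt = 93.20 × 5400 = 5.03 × 10^5 m³.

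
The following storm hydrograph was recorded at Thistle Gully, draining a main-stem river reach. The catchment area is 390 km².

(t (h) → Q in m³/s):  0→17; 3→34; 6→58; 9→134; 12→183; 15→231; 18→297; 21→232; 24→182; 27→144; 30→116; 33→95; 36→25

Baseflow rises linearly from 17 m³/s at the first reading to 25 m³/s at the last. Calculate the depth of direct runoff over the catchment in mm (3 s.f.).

Direct runoff: 0.00, 16.33, 39.67, 115.00, 163.33, 210.67, 276.00, 210.33, 159.67, 121.00, 92.33, 70.67, 0.00 m³/s; ΣQ_DR = 1475 m³/s.
V = ΣQ_DR · Δt = 1475 × 10800 s = 1.593 × 10^7 m³.
Over A = 390 km², depth = V / A = 40.8 mm.

d ≈ 40.8 mm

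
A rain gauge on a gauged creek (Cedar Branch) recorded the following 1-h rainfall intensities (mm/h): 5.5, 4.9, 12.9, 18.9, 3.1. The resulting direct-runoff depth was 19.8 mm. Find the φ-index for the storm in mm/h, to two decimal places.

Only the 2 blocks with intensity above φ contribute runoff: 12.9, 18.9 mm/h.
Σ(I−φ)·Δt = d  ⇒  (12.9+18.9 − 2φ)·1 = 19.8
φ = (31.80 − 19.8/1) / 2 = 6.00 mm/h.

φ ≈ 6.00 mm/h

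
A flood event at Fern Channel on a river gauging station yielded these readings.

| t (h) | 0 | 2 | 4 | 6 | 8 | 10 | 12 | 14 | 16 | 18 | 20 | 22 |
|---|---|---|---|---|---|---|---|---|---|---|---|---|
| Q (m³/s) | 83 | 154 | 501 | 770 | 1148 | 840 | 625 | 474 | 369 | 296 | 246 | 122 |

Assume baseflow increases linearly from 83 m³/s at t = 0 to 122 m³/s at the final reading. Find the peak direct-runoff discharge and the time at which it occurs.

Subtracting baseflow gives direct-runoff ordinates: 0.00, 67.45, 410.91, 676.36, 1050.82, 739.27, 520.73, 366.18, 257.64, 181.09, 127.55, 0.00 m³/s.
The maximum is 1050.82 m³/s, occurring at the reading for t = 8 h.

Q_p = 1050.82 m³/s at t = 8 h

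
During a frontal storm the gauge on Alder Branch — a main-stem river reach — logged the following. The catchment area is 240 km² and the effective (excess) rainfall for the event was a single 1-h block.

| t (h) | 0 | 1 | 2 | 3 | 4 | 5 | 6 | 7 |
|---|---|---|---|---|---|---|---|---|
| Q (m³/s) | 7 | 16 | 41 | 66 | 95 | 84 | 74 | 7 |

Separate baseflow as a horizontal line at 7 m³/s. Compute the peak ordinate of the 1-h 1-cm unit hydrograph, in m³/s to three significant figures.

U_p ≈ 176 m³/s

Direct runoff: 0.0, 9.0, 34.0, 59.0, 88.0, 77.0, 67.0, 0.0 m³/s; ΣQ_DR = 334.0 m³/s, peak = 88.0 m³/s.
Runoff depth d = ΣQ_DR·Δt / A = 334.0 × 3600 / (240 km²) = 5.010 mm.
The 1-cm UH is the DRH scaled by (10 mm)/d, so U_p = 88.0 × 10/5.010 = 176 m³/s.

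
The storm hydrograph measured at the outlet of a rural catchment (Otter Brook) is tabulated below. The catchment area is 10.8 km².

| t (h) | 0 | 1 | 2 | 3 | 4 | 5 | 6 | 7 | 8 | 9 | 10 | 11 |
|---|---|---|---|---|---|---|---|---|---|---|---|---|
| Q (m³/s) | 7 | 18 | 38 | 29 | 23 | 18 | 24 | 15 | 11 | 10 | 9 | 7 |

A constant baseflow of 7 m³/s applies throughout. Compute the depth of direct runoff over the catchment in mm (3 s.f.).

d ≈ 41.7 mm

Direct runoff: 0.0, 11.0, 31.0, 22.0, 16.0, 11.0, 17.0, 8.0, 4.0, 3.0, 2.0, 0.0 m³/s; ΣQ_DR = 125.0 m³/s.
V = ΣQ_DR · Δt = 125.0 × 3600 s = 4.500 × 10^5 m³.
Over A = 10.8 km², depth = V / A = 41.7 mm.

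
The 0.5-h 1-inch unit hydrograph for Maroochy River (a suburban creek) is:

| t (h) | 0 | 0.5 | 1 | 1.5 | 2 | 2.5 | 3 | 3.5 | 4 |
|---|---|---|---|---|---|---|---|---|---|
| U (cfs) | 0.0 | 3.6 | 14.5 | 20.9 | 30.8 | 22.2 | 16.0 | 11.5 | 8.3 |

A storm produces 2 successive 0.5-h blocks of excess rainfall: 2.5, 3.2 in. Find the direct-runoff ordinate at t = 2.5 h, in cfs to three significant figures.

Q ≈ 154 cfs

By discrete convolution, Q_j = Σ (P_i / 1 in) · U_{j−i}.
At t = 2.5 h (j=5): Q = (2.5/1)·22.2 + (3.2/1)·30.8 = 154 cfs.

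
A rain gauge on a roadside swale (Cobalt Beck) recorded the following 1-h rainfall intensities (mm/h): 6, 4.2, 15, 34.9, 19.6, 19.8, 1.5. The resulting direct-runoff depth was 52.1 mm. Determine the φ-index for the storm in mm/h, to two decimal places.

Only the 4 blocks with intensity above φ contribute runoff: 15, 34.9, 19.6, 19.8 mm/h.
Σ(I−φ)·Δt = d  ⇒  (15+34.9+19.6+19.8 − 4φ)·1 = 52.1
φ = (89.30 − 52.1/1) / 4 = 9.30 mm/h.

φ ≈ 9.30 mm/h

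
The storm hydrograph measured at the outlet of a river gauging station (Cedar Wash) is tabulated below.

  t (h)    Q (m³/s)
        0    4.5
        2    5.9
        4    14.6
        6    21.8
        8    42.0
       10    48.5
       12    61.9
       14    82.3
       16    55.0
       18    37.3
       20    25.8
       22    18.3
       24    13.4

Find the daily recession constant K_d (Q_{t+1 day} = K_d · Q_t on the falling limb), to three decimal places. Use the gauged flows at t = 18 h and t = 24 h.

Between t = 18 h and t = 24 h the flow falls from 37.3 to 13.4 m³/s over 3×2 h = 6 h.
Per-interval ratio K = (13.4/37.3)^(1/3) = 0.7109; K_d = K^(24/2) = 0.017.

K_d ≈ 0.017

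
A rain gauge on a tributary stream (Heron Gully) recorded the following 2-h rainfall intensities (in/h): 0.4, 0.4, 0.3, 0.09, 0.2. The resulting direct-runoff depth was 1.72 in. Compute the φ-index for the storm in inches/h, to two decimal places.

Only the 4 blocks with intensity above φ contribute runoff: 0.4, 0.4, 0.3, 0.2 in/h.
Σ(I−φ)·Δt = d  ⇒  (0.4+0.4+0.3+0.2 − 4φ)·2 = 1.72
φ = (1.300 − 1.72/2) / 4 = 0.11 in/h.

φ ≈ 0.11 in/h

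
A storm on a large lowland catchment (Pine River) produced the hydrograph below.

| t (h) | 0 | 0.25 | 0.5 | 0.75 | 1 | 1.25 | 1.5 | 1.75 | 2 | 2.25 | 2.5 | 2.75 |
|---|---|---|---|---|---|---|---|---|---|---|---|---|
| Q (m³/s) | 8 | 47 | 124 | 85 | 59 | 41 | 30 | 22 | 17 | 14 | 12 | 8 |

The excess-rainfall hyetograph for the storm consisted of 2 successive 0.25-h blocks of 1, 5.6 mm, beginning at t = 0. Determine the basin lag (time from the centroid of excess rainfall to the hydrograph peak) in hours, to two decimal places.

Centroid of excess rainfall: t_c = Σ P_i·t̄_i / ΣP_i = 0.3371 h (block centres at 0.125, 0.375 h).
Hydrograph peak occurs at t = 0.5 h, so basin lag t_L = 0.5 − 0.3371 = 0.16 h.

t_L ≈ 0.16 h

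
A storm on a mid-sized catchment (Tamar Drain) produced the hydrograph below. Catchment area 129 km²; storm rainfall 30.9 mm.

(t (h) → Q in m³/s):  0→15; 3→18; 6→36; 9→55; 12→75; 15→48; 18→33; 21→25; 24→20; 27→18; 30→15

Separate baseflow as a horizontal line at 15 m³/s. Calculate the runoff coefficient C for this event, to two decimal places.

C ≈ 0.52

ΣQ_DR = 193.0 m³/s; V = ΣQ_DR·Δt = 2.084 × 10^6 m³.
Runoff depth d = V / A = 16.16 mm.
C = d / P = 16.16 / 30.9 = 0.52.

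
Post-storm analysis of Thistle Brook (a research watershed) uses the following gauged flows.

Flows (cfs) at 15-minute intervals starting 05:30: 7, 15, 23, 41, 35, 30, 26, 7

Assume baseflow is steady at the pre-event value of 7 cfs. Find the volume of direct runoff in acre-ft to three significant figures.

Direct-runoff ordinates (Q − Q_b): 0.0, 8.0, 16.0, 34.0, 28.0, 23.0, 19.0, 0.0 cfs.
ΣQ_DR = 128.0 cfs.
With Δt = 0.25 h = 900 s, V = ΣQ_DR · Δt = 128.0 × 900 = 1.15 × 10^5 ft³ = 2.64 acre-ft.

V ≈ 2.64 acre-ft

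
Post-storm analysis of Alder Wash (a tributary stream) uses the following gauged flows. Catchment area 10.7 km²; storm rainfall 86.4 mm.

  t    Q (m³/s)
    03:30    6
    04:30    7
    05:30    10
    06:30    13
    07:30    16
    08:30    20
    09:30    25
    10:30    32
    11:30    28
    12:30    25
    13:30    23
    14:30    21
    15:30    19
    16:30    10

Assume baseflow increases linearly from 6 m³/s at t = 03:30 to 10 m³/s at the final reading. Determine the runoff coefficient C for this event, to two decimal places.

ΣQ_DR = 143.0 m³/s; V = ΣQ_DR·Δt = 5.148 × 10^5 m³.
Runoff depth d = V / A = 48.11 mm.
C = d / P = 48.11 / 86.4 = 0.56.

C ≈ 0.56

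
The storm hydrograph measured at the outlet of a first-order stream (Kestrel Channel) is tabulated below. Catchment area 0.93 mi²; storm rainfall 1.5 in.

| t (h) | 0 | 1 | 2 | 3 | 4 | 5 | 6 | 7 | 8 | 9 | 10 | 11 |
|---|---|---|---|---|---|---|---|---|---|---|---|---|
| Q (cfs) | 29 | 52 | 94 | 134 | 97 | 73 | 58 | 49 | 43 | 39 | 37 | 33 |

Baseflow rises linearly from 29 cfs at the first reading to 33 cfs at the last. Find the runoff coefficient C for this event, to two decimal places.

ΣQ_DR = 366.0 cfs; V = ΣQ_DR·Δt = 1.318 × 10^6 ft³.
Runoff depth d = V / A = 0.6098 in.
C = d / P = 0.6098 / 1.5 = 0.41.

C ≈ 0.41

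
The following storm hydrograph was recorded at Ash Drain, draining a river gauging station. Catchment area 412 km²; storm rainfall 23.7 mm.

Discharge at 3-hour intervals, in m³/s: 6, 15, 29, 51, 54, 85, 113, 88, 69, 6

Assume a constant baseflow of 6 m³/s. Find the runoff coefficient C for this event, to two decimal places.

ΣQ_DR = 456.0 m³/s; V = ΣQ_DR·Δt = 4.925 × 10^6 m³.
Runoff depth d = V / A = 11.95 mm.
C = d / P = 11.95 / 23.7 = 0.50.

C ≈ 0.50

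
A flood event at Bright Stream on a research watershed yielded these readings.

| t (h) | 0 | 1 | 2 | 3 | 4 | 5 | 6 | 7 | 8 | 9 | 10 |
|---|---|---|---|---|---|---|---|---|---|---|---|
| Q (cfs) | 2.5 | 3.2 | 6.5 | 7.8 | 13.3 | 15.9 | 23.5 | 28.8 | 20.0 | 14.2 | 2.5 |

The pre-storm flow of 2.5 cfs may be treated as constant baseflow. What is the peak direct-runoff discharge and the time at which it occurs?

Q_p = 26.3 cfs at t = 7 h

Subtracting baseflow gives direct-runoff ordinates: 0.0, 0.7, 4.0, 5.3, 10.8, 13.4, 21.0, 26.3, 17.5, 11.7, 0.0 cfs.
The maximum is 26.3 cfs, occurring at the reading for t = 7 h.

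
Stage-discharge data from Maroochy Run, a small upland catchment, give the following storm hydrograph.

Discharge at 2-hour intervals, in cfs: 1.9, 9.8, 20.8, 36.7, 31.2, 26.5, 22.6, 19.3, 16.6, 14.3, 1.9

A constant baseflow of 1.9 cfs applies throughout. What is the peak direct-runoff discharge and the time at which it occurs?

Subtracting baseflow gives direct-runoff ordinates: 0.0, 7.9, 18.9, 34.8, 29.3, 24.6, 20.7, 17.4, 14.7, 12.4, 0.0 cfs.
The maximum is 34.8 cfs, occurring at the reading for t = 6 h.

Q_p = 34.8 cfs at t = 6 h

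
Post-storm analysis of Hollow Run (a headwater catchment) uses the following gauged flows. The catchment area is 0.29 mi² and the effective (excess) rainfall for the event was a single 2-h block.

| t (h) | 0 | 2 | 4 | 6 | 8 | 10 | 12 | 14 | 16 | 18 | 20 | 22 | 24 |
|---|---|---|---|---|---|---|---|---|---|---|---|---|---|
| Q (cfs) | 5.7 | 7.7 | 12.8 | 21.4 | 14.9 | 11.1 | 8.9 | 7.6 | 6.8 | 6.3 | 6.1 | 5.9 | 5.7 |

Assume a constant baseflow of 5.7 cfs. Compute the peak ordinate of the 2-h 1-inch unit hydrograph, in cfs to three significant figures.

Direct runoff: 0.0, 2.0, 7.1, 15.7, 9.2, 5.4, 3.2, 1.9, 1.1, 0.6, 0.4, 0.2, 0.0 cfs; ΣQ_DR = 46.80 cfs, peak = 15.7 cfs.
Runoff depth d = ΣQ_DR·Δt / A = 46.80 × 7200 / (0.29 mi²) = 0.5001 in.
The 1-inch UH is the DRH scaled by (1 in)/d, so U_p = 15.7 × 1/0.5001 = 31.4 cfs.

U_p ≈ 31.4 cfs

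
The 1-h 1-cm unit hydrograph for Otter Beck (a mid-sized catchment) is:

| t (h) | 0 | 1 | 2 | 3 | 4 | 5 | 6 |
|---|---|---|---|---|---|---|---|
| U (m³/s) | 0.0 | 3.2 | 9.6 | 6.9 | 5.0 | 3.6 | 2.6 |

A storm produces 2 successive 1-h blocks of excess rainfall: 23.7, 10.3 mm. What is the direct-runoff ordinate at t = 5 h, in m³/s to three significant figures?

Q ≈ 13.7 m³/s

By discrete convolution, Q_j = Σ (P_i / 10 mm) · U_{j−i}.
At t = 5 h (j=5): Q = (23.7/10)·3.6 + (10.3/10)·5.0 = 13.7 m³/s.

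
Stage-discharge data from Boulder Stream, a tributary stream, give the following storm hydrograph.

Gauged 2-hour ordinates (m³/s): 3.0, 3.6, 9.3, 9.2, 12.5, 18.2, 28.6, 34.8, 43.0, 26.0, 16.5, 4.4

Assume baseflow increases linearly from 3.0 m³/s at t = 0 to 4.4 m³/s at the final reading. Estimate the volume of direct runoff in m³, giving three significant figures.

V ≈ 1.19 × 10^6 m³

Direct-runoff ordinates (Q − Q_b): 0.00, 0.47, 6.05, 5.82, 8.99, 14.56, 24.84, 30.91, 38.98, 21.85, 12.23, 0.00 m³/s.
ΣQ_DR = 164.7 m³/s.
With Δt = 2 h = 7200 s, V = ΣQ_DR · Δt = 164.7 × 7200 = 1.19 × 10^6 m³.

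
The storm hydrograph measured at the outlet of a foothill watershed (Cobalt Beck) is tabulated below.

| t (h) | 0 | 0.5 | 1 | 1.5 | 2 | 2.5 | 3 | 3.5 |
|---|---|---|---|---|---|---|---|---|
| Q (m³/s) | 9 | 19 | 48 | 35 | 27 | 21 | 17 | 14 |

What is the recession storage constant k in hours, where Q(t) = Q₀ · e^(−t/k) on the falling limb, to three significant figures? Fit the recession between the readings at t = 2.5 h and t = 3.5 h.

On the falling limb, Q drops from 21 to 14 m³/s between t = 2.5 h and t = 3.5 h (Δt = 1 h).
k = −Δt / ln(Q₂/Q₁) = −1 / ln(14/21) = 2.47 h.

k ≈ 2.47 h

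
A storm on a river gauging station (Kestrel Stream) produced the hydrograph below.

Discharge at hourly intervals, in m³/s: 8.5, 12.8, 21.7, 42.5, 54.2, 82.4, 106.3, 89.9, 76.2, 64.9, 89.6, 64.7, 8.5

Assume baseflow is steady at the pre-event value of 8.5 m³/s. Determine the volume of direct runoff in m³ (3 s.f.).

Direct-runoff ordinates (Q − Q_b): 0.0, 4.3, 13.2, 34.0, 45.7, 73.9, 97.8, 81.4, 67.7, 56.4, 81.1, 56.2, 0.0 m³/s.
ΣQ_DR = 611.7 m³/s.
With Δt = 1 h = 3600 s, V = ΣQ_DR · Δt = 611.7 × 3600 = 2.20 × 10^6 m³.

V ≈ 2.20 × 10^6 m³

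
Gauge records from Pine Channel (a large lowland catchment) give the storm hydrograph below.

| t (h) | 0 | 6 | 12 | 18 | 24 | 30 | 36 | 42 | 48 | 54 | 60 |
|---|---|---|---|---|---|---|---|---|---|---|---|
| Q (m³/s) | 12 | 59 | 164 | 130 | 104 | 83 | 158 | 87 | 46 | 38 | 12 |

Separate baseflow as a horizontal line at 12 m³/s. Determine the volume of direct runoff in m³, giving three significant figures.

V ≈ 1.64 × 10^7 m³

Direct-runoff ordinates (Q − Q_b): 0.0, 47.0, 152.0, 118.0, 92.0, 71.0, 146.0, 75.0, 34.0, 26.0, 0.0 m³/s.
ΣQ_DR = 761.0 m³/s.
With Δt = 6 h = 21600 s, V = ΣQ_DR · Δt = 761.0 × 21600 = 1.64 × 10^7 m³.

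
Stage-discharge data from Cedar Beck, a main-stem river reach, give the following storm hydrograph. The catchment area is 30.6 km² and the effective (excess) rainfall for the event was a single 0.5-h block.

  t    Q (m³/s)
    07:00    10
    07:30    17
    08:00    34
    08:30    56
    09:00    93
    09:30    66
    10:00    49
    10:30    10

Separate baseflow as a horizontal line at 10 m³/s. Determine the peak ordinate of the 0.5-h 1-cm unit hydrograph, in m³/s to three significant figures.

U_p ≈ 55.3 m³/s

Direct runoff: 0.0, 7.0, 24.0, 46.0, 83.0, 56.0, 39.0, 0.0 m³/s; ΣQ_DR = 255.0 m³/s, peak = 83.0 m³/s.
Runoff depth d = ΣQ_DR·Δt / A = 255.0 × 1800 / (30.6 km²) = 15.00 mm.
The 1-cm UH is the DRH scaled by (10 mm)/d, so U_p = 83.0 × 10/15.00 = 55.3 m³/s.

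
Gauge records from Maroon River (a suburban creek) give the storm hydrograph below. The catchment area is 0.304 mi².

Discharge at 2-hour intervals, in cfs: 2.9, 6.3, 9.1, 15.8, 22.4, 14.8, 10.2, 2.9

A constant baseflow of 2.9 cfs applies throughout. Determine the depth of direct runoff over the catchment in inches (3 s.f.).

d ≈ 0.624 in

Direct runoff: 0.0, 3.4, 6.2, 12.9, 19.5, 11.9, 7.3, 0.0 cfs; ΣQ_DR = 61.20 cfs.
V = ΣQ_DR · Δt = 61.20 × 7200 s = 4.406 × 10^5 ft³.
Over A = 0.304 mi², depth = V / A = 0.624 in.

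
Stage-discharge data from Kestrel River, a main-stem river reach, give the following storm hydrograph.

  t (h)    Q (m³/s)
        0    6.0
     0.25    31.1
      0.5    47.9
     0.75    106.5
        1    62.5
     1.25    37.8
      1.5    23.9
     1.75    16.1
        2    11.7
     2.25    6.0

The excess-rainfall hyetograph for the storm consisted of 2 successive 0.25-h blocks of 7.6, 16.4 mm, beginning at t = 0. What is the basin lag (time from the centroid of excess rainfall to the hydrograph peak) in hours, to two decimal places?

Centroid of excess rainfall: t_c = Σ P_i·t̄_i / ΣP_i = 0.2958 h (block centres at 0.125, 0.375 h).
Hydrograph peak occurs at t = 0.75 h, so basin lag t_L = 0.75 − 0.2958 = 0.45 h.

t_L ≈ 0.45 h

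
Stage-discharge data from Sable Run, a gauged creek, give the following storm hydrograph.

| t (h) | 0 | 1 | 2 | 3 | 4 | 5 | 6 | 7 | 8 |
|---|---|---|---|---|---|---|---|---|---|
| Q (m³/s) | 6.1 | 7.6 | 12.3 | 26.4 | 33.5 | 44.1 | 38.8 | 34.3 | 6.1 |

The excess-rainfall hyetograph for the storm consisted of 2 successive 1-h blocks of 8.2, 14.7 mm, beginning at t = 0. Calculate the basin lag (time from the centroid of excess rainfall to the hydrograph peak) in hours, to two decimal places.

t_L ≈ 3.86 h

Centroid of excess rainfall: t_c = Σ P_i·t̄_i / ΣP_i = 1.1419 h (block centres at 0.5, 1.5 h).
Hydrograph peak occurs at t = 5 h, so basin lag t_L = 5 − 1.1419 = 3.86 h.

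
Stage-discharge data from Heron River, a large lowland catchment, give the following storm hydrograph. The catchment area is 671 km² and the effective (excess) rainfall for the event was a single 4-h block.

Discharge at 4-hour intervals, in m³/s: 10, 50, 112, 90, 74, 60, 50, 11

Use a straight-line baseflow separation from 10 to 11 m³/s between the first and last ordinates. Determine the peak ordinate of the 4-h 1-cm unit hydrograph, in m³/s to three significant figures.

U_p ≈ 127 m³/s

Direct runoff: 0.00, 39.86, 101.71, 79.57, 63.43, 49.29, 39.14, 0.00 m³/s; ΣQ_DR = 373.0 m³/s, peak = 101.71 m³/s.
Runoff depth d = ΣQ_DR·Δt / A = 373.0 × 14400 / (671 km²) = 8.005 mm.
The 1-cm UH is the DRH scaled by (10 mm)/d, so U_p = 101.71 × 10/8.005 = 127 m³/s.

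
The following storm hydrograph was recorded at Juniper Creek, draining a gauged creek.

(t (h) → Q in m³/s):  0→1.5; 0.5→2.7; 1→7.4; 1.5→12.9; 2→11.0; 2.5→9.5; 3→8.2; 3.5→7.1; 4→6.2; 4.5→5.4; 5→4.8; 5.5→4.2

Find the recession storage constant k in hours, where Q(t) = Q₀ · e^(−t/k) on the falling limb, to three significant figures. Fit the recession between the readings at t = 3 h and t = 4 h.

k ≈ 3.58 h

On the falling limb, Q drops from 8.2 to 6.2 m³/s between t = 3 h and t = 4 h (Δt = 1 h).
k = −Δt / ln(Q₂/Q₁) = −1 / ln(6.2/8.2) = 3.58 h.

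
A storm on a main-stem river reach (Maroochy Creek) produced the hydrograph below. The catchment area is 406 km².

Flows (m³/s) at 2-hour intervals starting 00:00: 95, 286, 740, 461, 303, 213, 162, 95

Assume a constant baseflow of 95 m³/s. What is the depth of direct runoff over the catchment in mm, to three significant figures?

Direct runoff: 0.0, 191.0, 645.0, 366.0, 208.0, 118.0, 67.0, 0.0 m³/s; ΣQ_DR = 1595 m³/s.
V = ΣQ_DR · Δt = 1595 × 7200 s = 1.148 × 10^7 m³.
Over A = 406 km², depth = V / A = 28.3 mm.

d ≈ 28.3 mm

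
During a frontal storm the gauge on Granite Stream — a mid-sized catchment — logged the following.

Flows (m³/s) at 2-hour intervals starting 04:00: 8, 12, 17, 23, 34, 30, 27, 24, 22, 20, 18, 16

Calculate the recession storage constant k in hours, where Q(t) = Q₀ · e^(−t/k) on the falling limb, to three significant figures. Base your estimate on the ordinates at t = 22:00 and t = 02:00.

On the falling limb, Q drops from 20 to 16 m³/s between t = 22:00 and t = 02:00 (Δt = 4 h).
k = −Δt / ln(Q₂/Q₁) = −4 / ln(16/20) = 17.9 h.

k ≈ 17.9 h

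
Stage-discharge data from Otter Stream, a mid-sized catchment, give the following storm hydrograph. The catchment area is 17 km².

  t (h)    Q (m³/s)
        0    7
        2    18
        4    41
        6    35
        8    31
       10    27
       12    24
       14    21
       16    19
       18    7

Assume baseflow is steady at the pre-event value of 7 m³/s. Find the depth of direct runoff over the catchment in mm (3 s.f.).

d ≈ 67.8 mm

Direct runoff: 0.0, 11.0, 34.0, 28.0, 24.0, 20.0, 17.0, 14.0, 12.0, 0.0 m³/s; ΣQ_DR = 160.0 m³/s.
V = ΣQ_DR · Δt = 160.0 × 7200 s = 1.152 × 10^6 m³.
Over A = 17 km², depth = V / A = 67.8 mm.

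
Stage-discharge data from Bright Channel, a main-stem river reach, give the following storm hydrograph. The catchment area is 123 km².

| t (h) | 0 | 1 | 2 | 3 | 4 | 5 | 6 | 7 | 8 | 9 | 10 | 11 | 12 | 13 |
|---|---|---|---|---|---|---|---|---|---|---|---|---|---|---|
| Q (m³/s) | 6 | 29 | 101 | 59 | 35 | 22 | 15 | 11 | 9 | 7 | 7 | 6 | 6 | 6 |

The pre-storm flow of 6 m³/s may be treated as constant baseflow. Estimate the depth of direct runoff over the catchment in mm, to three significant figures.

Direct runoff: 0.0, 23.0, 95.0, 53.0, 29.0, 16.0, 9.0, 5.0, 3.0, 1.0, 1.0, 0.0, 0.0, 0.0 m³/s; ΣQ_DR = 235.0 m³/s.
V = ΣQ_DR · Δt = 235.0 × 3600 s = 8.460 × 10^5 m³.
Over A = 123 km², depth = V / A = 6.88 mm.

d ≈ 6.88 mm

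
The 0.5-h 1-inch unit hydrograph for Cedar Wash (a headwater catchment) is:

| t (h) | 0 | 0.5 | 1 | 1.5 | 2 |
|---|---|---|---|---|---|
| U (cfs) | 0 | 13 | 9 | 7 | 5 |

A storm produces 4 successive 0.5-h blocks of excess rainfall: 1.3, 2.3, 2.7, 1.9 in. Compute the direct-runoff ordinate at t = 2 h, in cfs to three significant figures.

Q ≈ 71.6 cfs

By discrete convolution, Q_j = Σ (P_i / 1 in) · U_{j−i}.
At t = 2 h (j=4): Q = (1.3/1)·5 + (2.3/1)·7 + (2.7/1)·9 + (1.9/1)·13 = 71.6 cfs.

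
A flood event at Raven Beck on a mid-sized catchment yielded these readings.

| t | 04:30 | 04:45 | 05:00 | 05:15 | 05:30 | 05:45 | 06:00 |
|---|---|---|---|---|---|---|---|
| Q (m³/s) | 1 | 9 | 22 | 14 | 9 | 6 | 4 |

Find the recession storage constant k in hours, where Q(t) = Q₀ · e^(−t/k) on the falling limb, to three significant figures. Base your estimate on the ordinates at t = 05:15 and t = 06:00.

On the falling limb, Q drops from 14 to 4 m³/s between t = 05:15 and t = 06:00 (Δt = 0.75 h).
k = −Δt / ln(Q₂/Q₁) = −0.75 / ln(4/14) = 0.599 h.

k ≈ 0.599 h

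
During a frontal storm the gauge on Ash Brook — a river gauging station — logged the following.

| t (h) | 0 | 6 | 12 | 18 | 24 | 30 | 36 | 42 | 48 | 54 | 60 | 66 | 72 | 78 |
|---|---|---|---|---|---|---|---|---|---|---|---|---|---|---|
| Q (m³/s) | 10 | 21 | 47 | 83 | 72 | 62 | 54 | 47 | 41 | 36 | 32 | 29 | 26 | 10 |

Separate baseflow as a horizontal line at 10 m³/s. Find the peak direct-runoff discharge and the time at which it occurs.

Q_p = 73.0 m³/s at t = 18 h

Subtracting baseflow gives direct-runoff ordinates: 0.0, 11.0, 37.0, 73.0, 62.0, 52.0, 44.0, 37.0, 31.0, 26.0, 22.0, 19.0, 16.0, 0.0 m³/s.
The maximum is 73.0 m³/s, occurring at the reading for t = 18 h.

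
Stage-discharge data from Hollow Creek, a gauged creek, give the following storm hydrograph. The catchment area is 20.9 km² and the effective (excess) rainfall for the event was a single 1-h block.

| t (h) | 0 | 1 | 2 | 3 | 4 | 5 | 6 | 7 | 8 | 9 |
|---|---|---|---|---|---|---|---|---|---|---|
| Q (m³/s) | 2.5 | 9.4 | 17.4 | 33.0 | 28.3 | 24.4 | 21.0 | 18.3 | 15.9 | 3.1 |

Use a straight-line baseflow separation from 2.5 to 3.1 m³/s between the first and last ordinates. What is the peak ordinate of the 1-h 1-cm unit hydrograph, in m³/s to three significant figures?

Direct runoff: 0.00, 6.83, 14.77, 30.30, 25.53, 21.57, 18.10, 15.33, 12.87, 0.00 m³/s; ΣQ_DR = 145.3 m³/s, peak = 30.30 m³/s.
Runoff depth d = ΣQ_DR·Δt / A = 145.3 × 3600 / (20.9 km²) = 25.03 mm.
The 1-cm UH is the DRH scaled by (10 mm)/d, so U_p = 30.30 × 10/25.03 = 12.1 m³/s.

U_p ≈ 12.1 m³/s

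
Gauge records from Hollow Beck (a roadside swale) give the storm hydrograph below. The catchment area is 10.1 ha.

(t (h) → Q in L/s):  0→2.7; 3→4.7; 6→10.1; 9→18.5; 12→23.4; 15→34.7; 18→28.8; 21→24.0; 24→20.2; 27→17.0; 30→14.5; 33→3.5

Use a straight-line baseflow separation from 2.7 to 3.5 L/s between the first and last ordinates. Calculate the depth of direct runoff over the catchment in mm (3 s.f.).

d ≈ 17.6 mm

Direct runoff: 0.00, 1.93, 7.25, 15.58, 20.41, 31.64, 25.66, 20.79, 16.92, 13.65, 11.07, 0.00 L/s; ΣQ_DR = 164.9 L/s.
V = ΣQ_DR · Δt = 164.9 × 10800 s = 1.781 × 10^6 L.
Over A = 10.1 ha, depth = V / A = 17.6 mm.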